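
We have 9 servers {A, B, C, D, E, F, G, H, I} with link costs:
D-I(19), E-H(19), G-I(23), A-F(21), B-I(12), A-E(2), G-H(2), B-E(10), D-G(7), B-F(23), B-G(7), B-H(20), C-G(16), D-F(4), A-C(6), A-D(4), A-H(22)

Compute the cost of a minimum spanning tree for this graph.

Kruskal's algorithm — process edges by increasing weight (ties by edge label):
A-E (2): add — endpoints in different components.
G-H (2): add — endpoints in different components.
A-D (4): add — endpoints in different components.
D-F (4): add — endpoints in different components.
A-C (6): add — endpoints in different components.
B-G (7): add — endpoints in different components.
D-G (7): add — endpoints in different components.
B-E (10): skip — B and E already connected.
B-I (12): add — endpoints in different components.
MST edges: A-E, G-H, A-D, D-F, A-C, B-G, D-G, B-I; total weight 2+2+4+4+6+7+7+12 = 44.

44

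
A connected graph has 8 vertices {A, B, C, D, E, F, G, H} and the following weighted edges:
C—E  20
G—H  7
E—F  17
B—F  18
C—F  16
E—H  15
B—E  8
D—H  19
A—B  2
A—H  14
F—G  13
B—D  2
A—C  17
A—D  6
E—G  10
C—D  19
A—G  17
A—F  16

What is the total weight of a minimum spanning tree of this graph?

58

Grow the tree from E using Prim:
Step 1: cheapest edge leaving the tree is B—E (8); add B.
Step 2: cheapest edge leaving the tree is A—B (2); add A.
Step 3: cheapest edge leaving the tree is B—D (2); add D.
Step 4: cheapest edge leaving the tree is E—G (10); add G.
Step 5: cheapest edge leaving the tree is G—H (7); add H.
Step 6: cheapest edge leaving the tree is F—G (13); add F.
Step 7: cheapest edge leaving the tree is C—F (16); add C.
MST edges: B—E, A—B, B—D, E—G, G—H, F—G, C—F; total weight 8+2+2+10+7+13+16 = 58.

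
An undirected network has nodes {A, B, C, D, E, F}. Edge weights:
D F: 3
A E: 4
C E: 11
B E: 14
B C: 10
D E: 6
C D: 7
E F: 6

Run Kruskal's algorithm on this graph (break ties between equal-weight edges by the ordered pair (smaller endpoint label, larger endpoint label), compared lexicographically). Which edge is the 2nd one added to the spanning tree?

A-E

Sort edges by weight, then run Kruskal:
D F (3): add. Components now {A} {B} {C} {D,F} {E}
A E (4): add. Components now {A,E} {B} {C} {D,F}
D E (6): add. Components now {A,D,E,F} {B} {C}
E F (6): skip — E and F already connected.
C D (7): add. Components now {A,C,D,E,F} {B}
B C (10): add. Components now {A,B,C,D,E,F}
The 2nd edge added is A E.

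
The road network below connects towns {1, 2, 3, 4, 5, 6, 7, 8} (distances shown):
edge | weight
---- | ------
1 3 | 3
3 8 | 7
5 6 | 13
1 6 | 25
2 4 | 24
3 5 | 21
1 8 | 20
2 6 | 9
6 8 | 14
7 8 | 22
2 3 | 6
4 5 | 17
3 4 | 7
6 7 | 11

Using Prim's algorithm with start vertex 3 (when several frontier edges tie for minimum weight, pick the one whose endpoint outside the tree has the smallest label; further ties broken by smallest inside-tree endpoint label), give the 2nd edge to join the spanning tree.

Prim's algorithm from 3:
Step 1: frontier [1 3 3, 2 3 6, 3 4 7, 3 8 7, 3 5 21] → take 1 3 (3); add 1.
Step 2: frontier [1 8 20, 1 6 25, 2 3 6, 3 4 7, 3 8 7, 3 5 21] → take 2 3 (6); add 2.
Step 3: frontier [1 8 20, 1 6 25, 2 6 9, 2 4 24, 3 4 7, 3 8 7, 3 5 21] → take 3 4 (7); add 4.
Step 4: frontier [1 8 20, 1 6 25, 2 6 9, 3 8 7, 3 5 21, 4 5 17] → take 3 8 (7); add 8.
Step 5: frontier [1 6 25, 2 6 9, 3 5 21, 4 5 17, 6 8 14, 7 8 22] → take 2 6 (9); add 6.
Step 6: frontier [3 5 21, 4 5 17, 6 7 11, 5 6 13, 7 8 22] → take 6 7 (11); add 7.
Step 7: frontier [3 5 21, 4 5 17, 5 6 13] → take 5 6 (13); add 5.
The 2nd edge added is 2 3.

2-3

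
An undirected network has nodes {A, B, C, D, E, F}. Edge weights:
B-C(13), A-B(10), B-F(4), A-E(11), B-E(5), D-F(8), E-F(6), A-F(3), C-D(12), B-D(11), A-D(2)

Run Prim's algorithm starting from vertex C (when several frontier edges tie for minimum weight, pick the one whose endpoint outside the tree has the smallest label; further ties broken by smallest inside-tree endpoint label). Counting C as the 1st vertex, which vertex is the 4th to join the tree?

F

Prim, starting at C.
Step 1: cheapest edge leaving the tree is C-D (12); add D.
Step 2: cheapest edge leaving the tree is A-D (2); add A.
Step 3: cheapest edge leaving the tree is A-F (3); add F.
Step 4: cheapest edge leaving the tree is B-F (4); add B.
Step 5: cheapest edge leaving the tree is B-E (5); add E.
Vertex order: C, D, A, F, B, E. The 4th vertex is F.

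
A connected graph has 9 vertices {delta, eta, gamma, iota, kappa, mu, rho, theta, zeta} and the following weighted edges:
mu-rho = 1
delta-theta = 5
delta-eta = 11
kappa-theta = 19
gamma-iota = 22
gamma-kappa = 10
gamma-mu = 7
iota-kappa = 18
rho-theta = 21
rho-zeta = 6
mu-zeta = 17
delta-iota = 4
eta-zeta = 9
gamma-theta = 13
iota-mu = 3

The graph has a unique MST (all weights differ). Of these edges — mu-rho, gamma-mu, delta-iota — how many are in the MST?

Kruskal: consider edges lightest-first.
mu-rho (1): add — endpoints in different components.
iota-mu (3): add — endpoints in different components.
delta-iota (4): add — endpoints in different components.
delta-theta (5): add — endpoints in different components.
rho-zeta (6): add — endpoints in different components.
gamma-mu (7): add — endpoints in different components.
eta-zeta (9): add — endpoints in different components.
gamma-kappa (10): add — endpoints in different components.
MST edge set: {mu-rho, iota-mu, delta-iota, delta-theta, rho-zeta, gamma-mu, eta-zeta, gamma-kappa}.
Of the listed edges, {mu-rho, gamma-mu, delta-iota} are in the MST → 3.

3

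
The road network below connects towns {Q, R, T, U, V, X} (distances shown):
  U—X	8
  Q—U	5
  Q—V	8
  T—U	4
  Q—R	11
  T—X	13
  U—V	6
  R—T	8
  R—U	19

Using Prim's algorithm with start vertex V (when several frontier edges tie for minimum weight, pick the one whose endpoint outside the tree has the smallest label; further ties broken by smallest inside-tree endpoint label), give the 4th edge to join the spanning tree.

R-T

Prim, starting at V.
Step 1: cheapest edge leaving the tree is U—V (6); add U.
Step 2: cheapest edge leaving the tree is T—U (4); add T.
Step 3: cheapest edge leaving the tree is Q—U (5); add Q.
Step 4: cheapest edge leaving the tree is R—T (8); add R.
Step 5: cheapest edge leaving the tree is U—X (8); add X.
The 4th edge added is R—T.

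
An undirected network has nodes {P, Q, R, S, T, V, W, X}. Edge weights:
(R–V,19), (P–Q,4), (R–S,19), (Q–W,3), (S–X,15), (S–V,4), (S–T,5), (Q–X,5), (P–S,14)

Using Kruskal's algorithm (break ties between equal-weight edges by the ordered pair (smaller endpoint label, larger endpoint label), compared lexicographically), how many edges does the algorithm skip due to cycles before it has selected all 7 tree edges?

Kruskal's algorithm — process edges by increasing weight (ties by edge label):
Q–W (3): add — endpoints in different components.
P–Q (4): add — endpoints in different components.
S–V (4): add — endpoints in different components.
Q–X (5): add — endpoints in different components.
S–T (5): add — endpoints in different components.
P–S (14): add — endpoints in different components.
S–X (15): skip — X and S already connected.
R–S (19): add — endpoints in different components.
Edges rejected before the tree was complete: 1.

1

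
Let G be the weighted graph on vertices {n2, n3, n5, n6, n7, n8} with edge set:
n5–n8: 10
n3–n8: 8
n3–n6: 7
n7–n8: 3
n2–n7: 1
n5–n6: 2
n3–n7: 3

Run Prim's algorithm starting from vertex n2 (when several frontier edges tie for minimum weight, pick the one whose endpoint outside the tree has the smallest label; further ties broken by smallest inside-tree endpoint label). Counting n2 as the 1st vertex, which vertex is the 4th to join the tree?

n8

Prim, starting at n2.
Step 1: frontier [n2–n7 1] → take n2–n7 (1); add n7.
Step 2: frontier [n3–n7 3, n7–n8 3] → take n3–n7 (3); add n3.
Step 3: frontier [n3–n6 7, n3–n8 8, n7–n8 3] → take n7–n8 (3); add n8.
Step 4: frontier [n3–n6 7, n5–n8 10] → take n3–n6 (7); add n6.
Step 5: frontier [n5–n6 2, n5–n8 10] → take n5–n6 (2); add n5.
Vertex order: n2, n7, n3, n8, n6, n5. The 4th vertex is n8.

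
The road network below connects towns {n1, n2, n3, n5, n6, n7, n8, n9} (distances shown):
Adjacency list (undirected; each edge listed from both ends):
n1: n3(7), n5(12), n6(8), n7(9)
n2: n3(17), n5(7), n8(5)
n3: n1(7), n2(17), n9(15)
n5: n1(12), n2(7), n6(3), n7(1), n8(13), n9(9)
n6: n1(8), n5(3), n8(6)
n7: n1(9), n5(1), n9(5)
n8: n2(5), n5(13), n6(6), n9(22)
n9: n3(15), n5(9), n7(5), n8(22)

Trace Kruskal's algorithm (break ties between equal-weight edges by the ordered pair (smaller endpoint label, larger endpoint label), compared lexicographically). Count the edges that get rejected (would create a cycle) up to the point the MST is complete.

1

Kruskal's algorithm — process edges by increasing weight (ties by edge label):
n5 n7 (1): add — endpoints in different components.
n5 n6 (3): add — endpoints in different components.
n2 n8 (5): add — endpoints in different components.
n7 n9 (5): add — endpoints in different components.
n6 n8 (6): add — endpoints in different components.
n1 n3 (7): add — endpoints in different components.
n2 n5 (7): skip — n2 and n5 already connected.
n1 n6 (8): add — endpoints in different components.
Edges rejected before the tree was complete: 1.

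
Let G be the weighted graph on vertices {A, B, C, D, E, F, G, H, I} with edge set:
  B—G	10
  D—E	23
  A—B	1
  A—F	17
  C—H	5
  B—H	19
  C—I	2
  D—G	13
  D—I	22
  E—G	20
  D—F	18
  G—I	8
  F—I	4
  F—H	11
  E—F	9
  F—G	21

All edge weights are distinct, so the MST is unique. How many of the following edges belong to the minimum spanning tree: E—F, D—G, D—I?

2

Kruskal: consider edges lightest-first.
A—B (1): add — endpoints in different components.
C—I (2): add — endpoints in different components.
F—I (4): add — endpoints in different components.
C—H (5): add — endpoints in different components.
G—I (8): add — endpoints in different components.
E—F (9): add — endpoints in different components.
B—G (10): add — endpoints in different components.
F—H (11): skip — F and H already connected.
D—G (13): add — endpoints in different components.
MST edge set: {A—B, C—I, F—I, C—H, G—I, E—F, B—G, D—G}.
Of the listed edges, {E—F, D—G} are in the MST → 2.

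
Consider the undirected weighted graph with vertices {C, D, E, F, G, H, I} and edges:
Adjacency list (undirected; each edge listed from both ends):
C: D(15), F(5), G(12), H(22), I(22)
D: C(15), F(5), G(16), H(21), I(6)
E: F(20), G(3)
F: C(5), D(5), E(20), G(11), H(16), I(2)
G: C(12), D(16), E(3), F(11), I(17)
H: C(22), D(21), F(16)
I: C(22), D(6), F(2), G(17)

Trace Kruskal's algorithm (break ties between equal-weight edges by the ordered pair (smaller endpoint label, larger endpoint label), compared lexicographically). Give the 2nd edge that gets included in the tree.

E-G

Kruskal: consider edges lightest-first.
F–I (2): add — endpoints in different components.
E–G (3): add — endpoints in different components.
C–F (5): add — endpoints in different components.
D–F (5): add — endpoints in different components.
D–I (6): skip — D and I already connected.
F–G (11): add — endpoints in different components.
C–G (12): skip — C and G already connected.
C–D (15): skip — C and D already connected.
D–G (16): skip — D and G already connected.
F–H (16): add — endpoints in different components.
The 2nd edge added is E–G.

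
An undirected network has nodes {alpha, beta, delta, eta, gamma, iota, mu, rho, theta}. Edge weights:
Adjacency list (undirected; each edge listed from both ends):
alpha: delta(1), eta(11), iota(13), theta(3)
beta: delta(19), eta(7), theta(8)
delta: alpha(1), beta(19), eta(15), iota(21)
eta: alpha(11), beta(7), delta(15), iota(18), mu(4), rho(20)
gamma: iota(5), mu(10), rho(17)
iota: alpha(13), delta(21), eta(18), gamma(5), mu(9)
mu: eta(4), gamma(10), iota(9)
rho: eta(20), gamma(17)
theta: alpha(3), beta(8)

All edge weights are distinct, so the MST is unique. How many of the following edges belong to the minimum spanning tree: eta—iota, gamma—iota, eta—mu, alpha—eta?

Kruskal's algorithm — process edges by increasing weight (ties by edge label):
alpha—delta (1): add — endpoints in different components.
alpha—theta (3): add — endpoints in different components.
eta—mu (4): add — endpoints in different components.
gamma—iota (5): add — endpoints in different components.
beta—eta (7): add — endpoints in different components.
beta—theta (8): add — endpoints in different components.
iota—mu (9): add — endpoints in different components.
gamma—mu (10): skip — mu and gamma already connected.
alpha—eta (11): skip — eta and alpha already connected.
alpha—iota (13): skip — iota and alpha already connected.
delta—eta (15): skip — eta and delta already connected.
gamma—rho (17): add — endpoints in different components.
MST edge set: {alpha—delta, alpha—theta, eta—mu, gamma—iota, beta—eta, beta—theta, iota—mu, gamma—rho}.
Of the listed edges, {gamma—iota, eta—mu} are in the MST → 2.

2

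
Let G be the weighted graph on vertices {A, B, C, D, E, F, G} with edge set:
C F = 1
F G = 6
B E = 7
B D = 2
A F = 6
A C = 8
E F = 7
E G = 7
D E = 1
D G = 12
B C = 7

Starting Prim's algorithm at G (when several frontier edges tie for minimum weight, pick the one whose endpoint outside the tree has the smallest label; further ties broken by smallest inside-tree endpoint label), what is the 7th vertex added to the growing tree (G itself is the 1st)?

Prim's algorithm from G:
Step 1: cheapest edge leaving the tree is F G (6); add F.
Step 2: cheapest edge leaving the tree is C F (1); add C.
Step 3: cheapest edge leaving the tree is A F (6); add A.
Step 4: cheapest edge leaving the tree is B C (7); add B.
Step 5: cheapest edge leaving the tree is B D (2); add D.
Step 6: cheapest edge leaving the tree is D E (1); add E.
Vertex order: G, F, C, A, B, D, E. The 7th vertex is E.

E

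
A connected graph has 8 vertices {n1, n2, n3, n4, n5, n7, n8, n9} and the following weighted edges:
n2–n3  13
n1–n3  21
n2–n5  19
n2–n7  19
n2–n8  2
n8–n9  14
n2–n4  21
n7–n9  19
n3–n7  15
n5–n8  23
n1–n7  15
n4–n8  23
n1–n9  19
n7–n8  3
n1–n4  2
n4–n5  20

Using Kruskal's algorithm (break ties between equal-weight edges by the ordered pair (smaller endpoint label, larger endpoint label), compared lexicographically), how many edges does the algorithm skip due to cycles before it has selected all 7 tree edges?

2

Kruskal: consider edges lightest-first.
n1–n4 (2): add — endpoints in different components.
n2–n8 (2): add — endpoints in different components.
n7–n8 (3): add — endpoints in different components.
n2–n3 (13): add — endpoints in different components.
n8–n9 (14): add — endpoints in different components.
n1–n7 (15): add — endpoints in different components.
n3–n7 (15): skip — n3 and n7 already connected.
n1–n9 (19): skip — n1 and n9 already connected.
n2–n5 (19): add — endpoints in different components.
Edges rejected before the tree was complete: 2.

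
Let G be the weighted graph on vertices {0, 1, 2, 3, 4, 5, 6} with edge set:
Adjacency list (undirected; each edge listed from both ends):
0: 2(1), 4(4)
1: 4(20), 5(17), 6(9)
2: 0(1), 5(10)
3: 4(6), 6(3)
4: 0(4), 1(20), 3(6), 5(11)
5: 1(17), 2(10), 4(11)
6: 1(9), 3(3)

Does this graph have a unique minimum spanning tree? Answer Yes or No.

Yes

Sort edges by weight, then run Kruskal:
0–2 (1): add — endpoints in different components.
3–6 (3): add — endpoints in different components.
0–4 (4): add — endpoints in different components.
3–4 (6): add — endpoints in different components.
1–6 (9): add — endpoints in different components.
2–5 (10): add — endpoints in different components.
Every non-tree edge has weight strictly greater than the heaviest edge on the tree path between its endpoints, so the MST is unique.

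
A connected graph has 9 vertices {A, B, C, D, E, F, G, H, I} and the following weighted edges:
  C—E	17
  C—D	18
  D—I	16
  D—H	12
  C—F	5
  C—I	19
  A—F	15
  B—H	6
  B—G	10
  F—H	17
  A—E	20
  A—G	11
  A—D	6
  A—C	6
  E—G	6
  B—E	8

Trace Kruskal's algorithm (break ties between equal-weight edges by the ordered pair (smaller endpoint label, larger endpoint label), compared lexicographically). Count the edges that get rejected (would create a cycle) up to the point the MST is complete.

3

Kruskal: consider edges lightest-first.
C—F (5): add — endpoints in different components.
A—C (6): add — endpoints in different components.
A—D (6): add — endpoints in different components.
B—H (6): add — endpoints in different components.
E—G (6): add — endpoints in different components.
B—E (8): add — endpoints in different components.
B—G (10): skip — B and G already connected.
A—G (11): add — endpoints in different components.
D—H (12): skip — D and H already connected.
A—F (15): skip — A and F already connected.
D—I (16): add — endpoints in different components.
Edges rejected before the tree was complete: 3.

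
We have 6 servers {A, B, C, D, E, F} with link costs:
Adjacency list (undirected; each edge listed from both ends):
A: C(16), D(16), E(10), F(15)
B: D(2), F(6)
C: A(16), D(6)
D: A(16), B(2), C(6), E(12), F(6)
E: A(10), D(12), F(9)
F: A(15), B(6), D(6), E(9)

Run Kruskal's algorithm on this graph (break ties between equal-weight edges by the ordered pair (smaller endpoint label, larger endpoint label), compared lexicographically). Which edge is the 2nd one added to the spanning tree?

B-F

Kruskal's algorithm — process edges by increasing weight (ties by edge label):
B D (2): add — endpoints in different components.
B F (6): add — endpoints in different components.
C D (6): add — endpoints in different components.
D F (6): skip — D and F already connected.
E F (9): add — endpoints in different components.
A E (10): add — endpoints in different components.
The 2nd edge added is B F.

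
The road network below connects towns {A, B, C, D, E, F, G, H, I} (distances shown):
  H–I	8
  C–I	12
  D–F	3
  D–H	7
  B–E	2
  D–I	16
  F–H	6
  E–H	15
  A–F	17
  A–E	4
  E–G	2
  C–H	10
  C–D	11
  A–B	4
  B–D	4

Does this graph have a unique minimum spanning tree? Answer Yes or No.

No

Kruskal's algorithm — process edges by increasing weight (ties by edge label):
B–E (2): add — endpoints in different components.
E–G (2): add — endpoints in different components.
D–F (3): add — endpoints in different components.
A–B (4): add — endpoints in different components.
A–E (4): skip — A and E already connected.
B–D (4): add — endpoints in different components.
F–H (6): add — endpoints in different components.
D–H (7): skip — D and H already connected.
H–I (8): add — endpoints in different components.
C–H (10): add — endpoints in different components.
Non-tree edge A–E has weight 4, equal to the heaviest edge on its tree cycle — swapping gives another MST of the same weight. Not unique.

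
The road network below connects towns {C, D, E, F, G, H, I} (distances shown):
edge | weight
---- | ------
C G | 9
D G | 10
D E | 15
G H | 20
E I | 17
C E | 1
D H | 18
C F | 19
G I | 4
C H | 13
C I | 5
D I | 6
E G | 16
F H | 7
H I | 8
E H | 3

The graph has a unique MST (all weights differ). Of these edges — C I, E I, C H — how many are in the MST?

Kruskal: consider edges lightest-first.
C E (1): add. Components now {C,E} {D} {F} {G} {H} {I}
E H (3): add. Components now {C,E,H} {D} {F} {G} {I}
G I (4): add. Components now {C,E,H} {D} {F} {G,I}
C I (5): add. Components now {C,E,G,H,I} {D} {F}
D I (6): add. Components now {C,D,E,G,H,I} {F}
F H (7): add. Components now {C,D,E,F,G,H,I}
MST edge set: {C E, E H, G I, C I, D I, F H}.
Of the listed edges, {C I} are in the MST → 1.

1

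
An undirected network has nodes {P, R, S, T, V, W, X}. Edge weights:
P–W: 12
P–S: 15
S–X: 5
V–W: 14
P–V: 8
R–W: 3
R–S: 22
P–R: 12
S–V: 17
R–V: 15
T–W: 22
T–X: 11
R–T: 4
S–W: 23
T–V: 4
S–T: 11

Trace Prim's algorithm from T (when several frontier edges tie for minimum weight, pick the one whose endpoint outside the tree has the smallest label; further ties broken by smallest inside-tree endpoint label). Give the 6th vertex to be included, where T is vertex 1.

Grow the tree from T using Prim:
Step 1: cheapest edge leaving the tree is R–T (4); add R.
Step 2: cheapest edge leaving the tree is R–W (3); add W.
Step 3: cheapest edge leaving the tree is T–V (4); add V.
Step 4: cheapest edge leaving the tree is P–V (8); add P.
Step 5: cheapest edge leaving the tree is S–T (11); add S.
Step 6: cheapest edge leaving the tree is S–X (5); add X.
Vertex order: T, R, W, V, P, S, X. The 6th vertex is S.

S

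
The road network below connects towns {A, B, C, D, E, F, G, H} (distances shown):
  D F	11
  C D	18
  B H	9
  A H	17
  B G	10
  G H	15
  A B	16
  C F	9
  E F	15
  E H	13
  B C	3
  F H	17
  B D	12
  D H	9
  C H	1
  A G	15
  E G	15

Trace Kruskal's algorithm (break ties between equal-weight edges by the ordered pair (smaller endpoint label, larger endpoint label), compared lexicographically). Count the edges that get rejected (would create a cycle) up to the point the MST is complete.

Sort edges by weight, then run Kruskal:
C H (1): add — endpoints in different components.
B C (3): add — endpoints in different components.
B H (9): skip — B and H already connected.
C F (9): add — endpoints in different components.
D H (9): add — endpoints in different components.
B G (10): add — endpoints in different components.
D F (11): skip — D and F already connected.
B D (12): skip — B and D already connected.
E H (13): add — endpoints in different components.
A G (15): add — endpoints in different components.
Edges rejected before the tree was complete: 3.

3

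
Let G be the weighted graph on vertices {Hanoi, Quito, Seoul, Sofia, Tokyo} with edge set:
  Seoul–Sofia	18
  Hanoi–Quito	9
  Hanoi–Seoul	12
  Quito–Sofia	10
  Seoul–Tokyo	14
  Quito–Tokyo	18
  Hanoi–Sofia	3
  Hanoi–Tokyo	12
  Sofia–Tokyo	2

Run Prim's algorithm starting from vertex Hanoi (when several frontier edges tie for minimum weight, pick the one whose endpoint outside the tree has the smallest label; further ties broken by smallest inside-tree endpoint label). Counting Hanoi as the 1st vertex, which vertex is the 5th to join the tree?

Seoul

Grow the tree from Hanoi using Prim:
Step 1: frontier [Hanoi–Sofia 3, Hanoi–Quito 9, Hanoi–Seoul 12, Hanoi–Tokyo 12] → take Hanoi–Sofia (3); add Sofia.
Step 2: frontier [Hanoi–Quito 9, Hanoi–Seoul 12, Hanoi–Tokyo 12, Sofia–Tokyo 2, Quito–Sofia 10, Seoul–Sofia 18] → take Sofia–Tokyo (2); add Tokyo.
Step 3: frontier [Hanoi–Quito 9, Hanoi–Seoul 12, Quito–Sofia 10, Seoul–Sofia 18, Seoul–Tokyo 14, Quito–Tokyo 18] → take Hanoi–Quito (9); add Quito.
Step 4: frontier [Hanoi–Seoul 12, Seoul–Sofia 18, Seoul–Tokyo 14] → take Hanoi–Seoul (12); add Seoul.
Vertex order: Hanoi, Sofia, Tokyo, Quito, Seoul. The 5th vertex is Seoul.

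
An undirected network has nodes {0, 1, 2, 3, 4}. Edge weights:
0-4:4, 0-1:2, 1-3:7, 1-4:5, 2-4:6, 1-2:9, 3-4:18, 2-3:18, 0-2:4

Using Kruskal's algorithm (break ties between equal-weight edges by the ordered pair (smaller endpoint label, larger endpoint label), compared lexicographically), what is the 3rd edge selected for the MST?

0-4

Sort edges by weight, then run Kruskal:
0-1 (2): add. Components now {0,1} {2} {3} {4}
0-2 (4): add. Components now {0,1,2} {3} {4}
0-4 (4): add. Components now {0,1,2,4} {3}
1-4 (5): skip — 1 and 4 already connected.
2-4 (6): skip — 2 and 4 already connected.
1-3 (7): add. Components now {0,1,2,3,4}
The 3rd edge added is 0-4.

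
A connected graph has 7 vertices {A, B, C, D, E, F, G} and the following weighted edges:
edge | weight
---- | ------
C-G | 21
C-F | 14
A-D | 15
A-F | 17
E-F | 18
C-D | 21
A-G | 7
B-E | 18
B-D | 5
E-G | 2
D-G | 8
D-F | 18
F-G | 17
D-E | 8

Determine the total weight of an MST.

Prim's algorithm from G:
Step 1: cheapest edge leaving the tree is E-G (2); add E.
Step 2: cheapest edge leaving the tree is A-G (7); add A.
Step 3: cheapest edge leaving the tree is D-E (8); add D.
Step 4: cheapest edge leaving the tree is B-D (5); add B.
Step 5: cheapest edge leaving the tree is A-F (17); add F.
Step 6: cheapest edge leaving the tree is C-F (14); add C.
MST edges: E-G, A-G, D-E, B-D, A-F, C-F; total weight 2+7+8+5+17+14 = 53.

53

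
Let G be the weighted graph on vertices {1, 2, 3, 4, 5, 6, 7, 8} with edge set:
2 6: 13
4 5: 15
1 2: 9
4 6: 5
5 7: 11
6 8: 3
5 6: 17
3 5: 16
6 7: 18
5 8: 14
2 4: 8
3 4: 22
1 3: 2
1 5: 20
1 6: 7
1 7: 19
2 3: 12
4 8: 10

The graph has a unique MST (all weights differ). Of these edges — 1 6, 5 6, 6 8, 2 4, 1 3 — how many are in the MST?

Sort edges by weight, then run Kruskal:
1 3 (2): add — endpoints in different components.
6 8 (3): add — endpoints in different components.
4 6 (5): add — endpoints in different components.
1 6 (7): add — endpoints in different components.
2 4 (8): add — endpoints in different components.
1 2 (9): skip — 1 and 2 already connected.
4 8 (10): skip — 4 and 8 already connected.
5 7 (11): add — endpoints in different components.
2 3 (12): skip — 2 and 3 already connected.
2 6 (13): skip — 2 and 6 already connected.
5 8 (14): add — endpoints in different components.
MST edge set: {1 3, 6 8, 4 6, 1 6, 2 4, 5 7, 5 8}.
Of the listed edges, {1 6, 6 8, 2 4, 1 3} are in the MST → 4.

4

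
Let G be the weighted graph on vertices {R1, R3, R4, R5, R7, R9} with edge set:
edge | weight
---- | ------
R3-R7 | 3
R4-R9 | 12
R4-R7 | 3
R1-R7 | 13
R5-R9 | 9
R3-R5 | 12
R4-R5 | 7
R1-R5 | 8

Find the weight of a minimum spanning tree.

Prim's algorithm from R9:
Step 1: frontier [R5-R9 9, R4-R9 12] → take R5-R9 (9); add R5.
Step 2: frontier [R4-R5 7, R1-R5 8, R3-R5 12, R4-R9 12] → take R4-R5 (7); add R4.
Step 3: frontier [R4-R7 3, R1-R5 8, R3-R5 12] → take R4-R7 (3); add R7.
Step 4: frontier [R1-R5 8, R3-R5 12, R3-R7 3, R1-R7 13] → take R3-R7 (3); add R3.
Step 5: frontier [R1-R5 8, R1-R7 13] → take R1-R5 (8); add R1.
MST edges: R5-R9, R4-R5, R4-R7, R3-R7, R1-R5; total weight 9+7+3+3+8 = 30.

30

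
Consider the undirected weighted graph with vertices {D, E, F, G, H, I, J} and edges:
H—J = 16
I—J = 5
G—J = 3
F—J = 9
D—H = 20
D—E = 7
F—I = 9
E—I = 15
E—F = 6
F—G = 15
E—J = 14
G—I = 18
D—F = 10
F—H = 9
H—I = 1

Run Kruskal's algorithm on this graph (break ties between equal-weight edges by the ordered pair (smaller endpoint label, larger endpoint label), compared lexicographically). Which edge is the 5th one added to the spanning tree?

Kruskal: consider edges lightest-first.
H—I (1): add — endpoints in different components.
G—J (3): add — endpoints in different components.
I—J (5): add — endpoints in different components.
E—F (6): add — endpoints in different components.
D—E (7): add — endpoints in different components.
F—H (9): add — endpoints in different components.
The 5th edge added is D—E.

D-E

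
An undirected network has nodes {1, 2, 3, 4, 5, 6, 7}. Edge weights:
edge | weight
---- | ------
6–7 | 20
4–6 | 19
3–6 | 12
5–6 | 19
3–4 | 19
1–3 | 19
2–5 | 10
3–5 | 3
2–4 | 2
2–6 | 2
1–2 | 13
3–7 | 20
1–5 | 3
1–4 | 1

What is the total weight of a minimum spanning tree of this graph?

Prim, starting at 7.
Step 1: cheapest edge leaving the tree is 3–7 (20); add 3.
Step 2: cheapest edge leaving the tree is 3–5 (3); add 5.
Step 3: cheapest edge leaving the tree is 1–5 (3); add 1.
Step 4: cheapest edge leaving the tree is 1–4 (1); add 4.
Step 5: cheapest edge leaving the tree is 2–4 (2); add 2.
Step 6: cheapest edge leaving the tree is 2–6 (2); add 6.
MST edges: 3–7, 3–5, 1–5, 1–4, 2–4, 2–6; total weight 20+3+3+1+2+2 = 31.

31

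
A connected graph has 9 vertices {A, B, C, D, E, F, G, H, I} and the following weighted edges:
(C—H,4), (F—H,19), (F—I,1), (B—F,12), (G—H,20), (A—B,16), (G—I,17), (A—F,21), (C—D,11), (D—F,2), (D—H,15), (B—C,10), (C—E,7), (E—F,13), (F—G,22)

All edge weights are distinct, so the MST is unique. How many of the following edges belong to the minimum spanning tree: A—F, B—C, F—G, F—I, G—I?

Kruskal: consider edges lightest-first.
F—I (1): add — endpoints in different components.
D—F (2): add — endpoints in different components.
C—H (4): add — endpoints in different components.
C—E (7): add — endpoints in different components.
B—C (10): add — endpoints in different components.
C—D (11): add — endpoints in different components.
B—F (12): skip — B and F already connected.
E—F (13): skip — E and F already connected.
D—H (15): skip — D and H already connected.
A—B (16): add — endpoints in different components.
G—I (17): add — endpoints in different components.
MST edge set: {F—I, D—F, C—H, C—E, B—C, C—D, A—B, G—I}.
Of the listed edges, {B—C, F—I, G—I} are in the MST → 3.

3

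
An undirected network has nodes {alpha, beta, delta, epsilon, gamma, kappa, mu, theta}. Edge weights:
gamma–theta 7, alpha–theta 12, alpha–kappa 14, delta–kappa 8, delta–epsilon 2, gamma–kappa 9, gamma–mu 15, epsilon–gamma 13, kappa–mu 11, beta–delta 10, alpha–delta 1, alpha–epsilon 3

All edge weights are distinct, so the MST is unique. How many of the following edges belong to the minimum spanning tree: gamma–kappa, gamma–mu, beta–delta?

2

Kruskal's algorithm — process edges by increasing weight (ties by edge label):
alpha–delta (1): add — endpoints in different components.
delta–epsilon (2): add — endpoints in different components.
alpha–epsilon (3): skip — alpha and epsilon already connected.
gamma–theta (7): add — endpoints in different components.
delta–kappa (8): add — endpoints in different components.
gamma–kappa (9): add — endpoints in different components.
beta–delta (10): add — endpoints in different components.
kappa–mu (11): add — endpoints in different components.
MST edge set: {alpha–delta, delta–epsilon, gamma–theta, delta–kappa, gamma–kappa, beta–delta, kappa–mu}.
Of the listed edges, {gamma–kappa, beta–delta} are in the MST → 2.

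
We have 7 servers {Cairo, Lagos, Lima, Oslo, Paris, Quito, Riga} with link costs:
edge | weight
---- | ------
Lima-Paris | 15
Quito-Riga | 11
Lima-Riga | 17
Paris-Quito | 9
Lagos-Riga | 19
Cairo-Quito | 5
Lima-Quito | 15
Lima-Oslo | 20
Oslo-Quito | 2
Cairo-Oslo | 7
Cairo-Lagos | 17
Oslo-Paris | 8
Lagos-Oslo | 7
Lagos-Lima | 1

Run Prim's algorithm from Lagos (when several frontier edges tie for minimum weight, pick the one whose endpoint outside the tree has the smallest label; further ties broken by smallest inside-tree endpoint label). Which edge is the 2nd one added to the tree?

Prim, starting at Lagos.
Step 1: cheapest edge leaving the tree is Lagos-Lima (1); add Lima.
Step 2: cheapest edge leaving the tree is Lagos-Oslo (7); add Oslo.
Step 3: cheapest edge leaving the tree is Oslo-Quito (2); add Quito.
Step 4: cheapest edge leaving the tree is Cairo-Quito (5); add Cairo.
Step 5: cheapest edge leaving the tree is Oslo-Paris (8); add Paris.
Step 6: cheapest edge leaving the tree is Quito-Riga (11); add Riga.
The 2nd edge added is Lagos-Oslo.

Lagos-Oslo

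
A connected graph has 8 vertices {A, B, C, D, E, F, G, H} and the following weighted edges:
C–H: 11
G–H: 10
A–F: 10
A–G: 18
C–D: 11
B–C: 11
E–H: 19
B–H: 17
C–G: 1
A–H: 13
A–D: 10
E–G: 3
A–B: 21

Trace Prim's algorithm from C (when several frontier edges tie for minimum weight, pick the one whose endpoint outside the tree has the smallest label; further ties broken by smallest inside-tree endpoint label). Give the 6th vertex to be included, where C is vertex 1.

D

Grow the tree from C using Prim:
Step 1: frontier [C–G 1, B–C 11, C–D 11, C–H 11] → take C–G (1); add G.
Step 2: frontier [B–C 11, C–D 11, C–H 11, E–G 3, G–H 10, A–G 18] → take E–G (3); add E.
Step 3: frontier [B–C 11, C–D 11, C–H 11, E–H 19, G–H 10, A–G 18] → take G–H (10); add H.
Step 4: frontier [B–C 11, C–D 11, A–G 18, A–H 13, B–H 17] → take B–C (11); add B.
Step 5: frontier [A–B 21, C–D 11, A–G 18, A–H 13] → take C–D (11); add D.
Step 6: frontier [A–B 21, A–D 10, A–G 18, A–H 13] → take A–D (10); add A.
Step 7: frontier [A–F 10] → take A–F (10); add F.
Vertex order: C, G, E, H, B, D, A, F. The 6th vertex is D.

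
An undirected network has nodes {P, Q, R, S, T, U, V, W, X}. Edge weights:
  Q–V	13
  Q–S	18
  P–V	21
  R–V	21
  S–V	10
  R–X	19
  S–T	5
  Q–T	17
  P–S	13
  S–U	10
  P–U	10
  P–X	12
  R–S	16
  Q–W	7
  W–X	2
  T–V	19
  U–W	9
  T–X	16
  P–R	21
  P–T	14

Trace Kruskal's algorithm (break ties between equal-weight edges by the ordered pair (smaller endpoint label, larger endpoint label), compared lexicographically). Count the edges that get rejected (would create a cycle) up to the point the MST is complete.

Kruskal's algorithm — process edges by increasing weight (ties by edge label):
W–X (2): add — endpoints in different components.
S–T (5): add — endpoints in different components.
Q–W (7): add — endpoints in different components.
U–W (9): add — endpoints in different components.
P–U (10): add — endpoints in different components.
S–U (10): add — endpoints in different components.
S–V (10): add — endpoints in different components.
P–X (12): skip — X and P already connected.
P–S (13): skip — S and P already connected.
Q–V (13): skip — V and Q already connected.
P–T (14): skip — T and P already connected.
R–S (16): add — endpoints in different components.
Edges rejected before the tree was complete: 4.

4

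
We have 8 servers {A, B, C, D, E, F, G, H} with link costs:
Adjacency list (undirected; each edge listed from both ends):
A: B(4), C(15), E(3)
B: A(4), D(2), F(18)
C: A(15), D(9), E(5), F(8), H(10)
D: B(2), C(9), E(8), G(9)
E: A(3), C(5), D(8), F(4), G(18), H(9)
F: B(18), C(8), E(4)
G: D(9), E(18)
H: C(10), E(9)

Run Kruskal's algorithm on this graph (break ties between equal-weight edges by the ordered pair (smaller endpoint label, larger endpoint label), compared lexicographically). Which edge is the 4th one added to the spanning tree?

E-F

Kruskal's algorithm — process edges by increasing weight (ties by edge label):
B-D (2): add — endpoints in different components.
A-E (3): add — endpoints in different components.
A-B (4): add — endpoints in different components.
E-F (4): add — endpoints in different components.
C-E (5): add — endpoints in different components.
C-F (8): skip — C and F already connected.
D-E (8): skip — D and E already connected.
C-D (9): skip — C and D already connected.
D-G (9): add — endpoints in different components.
E-H (9): add — endpoints in different components.
The 4th edge added is E-F.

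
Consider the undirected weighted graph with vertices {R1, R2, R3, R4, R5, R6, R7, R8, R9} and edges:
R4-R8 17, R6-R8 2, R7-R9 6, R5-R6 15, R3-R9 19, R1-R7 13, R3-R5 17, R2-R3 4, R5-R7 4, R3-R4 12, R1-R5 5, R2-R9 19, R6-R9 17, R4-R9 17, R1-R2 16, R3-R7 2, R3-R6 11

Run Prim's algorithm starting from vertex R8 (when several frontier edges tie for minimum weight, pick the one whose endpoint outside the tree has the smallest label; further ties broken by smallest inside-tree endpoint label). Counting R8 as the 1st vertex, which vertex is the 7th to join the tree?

Grow the tree from R8 using Prim:
Step 1: cheapest edge leaving the tree is R6-R8 (2); add R6.
Step 2: cheapest edge leaving the tree is R3-R6 (11); add R3.
Step 3: cheapest edge leaving the tree is R3-R7 (2); add R7.
Step 4: cheapest edge leaving the tree is R2-R3 (4); add R2.
Step 5: cheapest edge leaving the tree is R5-R7 (4); add R5.
Step 6: cheapest edge leaving the tree is R1-R5 (5); add R1.
Step 7: cheapest edge leaving the tree is R7-R9 (6); add R9.
Step 8: cheapest edge leaving the tree is R3-R4 (12); add R4.
Vertex order: R8, R6, R3, R7, R2, R5, R1, R9, R4. The 7th vertex is R1.

R1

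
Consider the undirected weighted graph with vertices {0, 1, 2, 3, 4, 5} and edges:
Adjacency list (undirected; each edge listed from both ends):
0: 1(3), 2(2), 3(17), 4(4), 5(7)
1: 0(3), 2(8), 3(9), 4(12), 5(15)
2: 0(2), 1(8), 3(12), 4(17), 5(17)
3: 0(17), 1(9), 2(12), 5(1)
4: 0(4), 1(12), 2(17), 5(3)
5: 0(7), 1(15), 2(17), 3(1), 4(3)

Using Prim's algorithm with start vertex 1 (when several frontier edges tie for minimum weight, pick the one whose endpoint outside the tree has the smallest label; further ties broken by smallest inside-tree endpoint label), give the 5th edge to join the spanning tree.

Grow the tree from 1 using Prim:
Step 1: cheapest edge leaving the tree is 0 1 (3); add 0.
Step 2: cheapest edge leaving the tree is 0 2 (2); add 2.
Step 3: cheapest edge leaving the tree is 0 4 (4); add 4.
Step 4: cheapest edge leaving the tree is 4 5 (3); add 5.
Step 5: cheapest edge leaving the tree is 3 5 (1); add 3.
The 5th edge added is 3 5.

3-5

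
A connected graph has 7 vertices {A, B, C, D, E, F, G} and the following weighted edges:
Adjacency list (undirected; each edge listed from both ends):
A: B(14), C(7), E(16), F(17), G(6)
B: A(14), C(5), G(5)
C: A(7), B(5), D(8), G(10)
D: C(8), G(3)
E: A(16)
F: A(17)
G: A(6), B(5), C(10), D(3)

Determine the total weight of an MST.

Grow the tree from F using Prim:
Step 1: frontier [A—F 17] → take A—F (17); add A.
Step 2: frontier [A—G 6, A—C 7, A—B 14, A—E 16] → take A—G (6); add G.
Step 3: frontier [A—C 7, A—B 14, A—E 16, D—G 3, B—G 5, C—G 10] → take D—G (3); add D.
Step 4: frontier [A—C 7, A—B 14, A—E 16, C—D 8, B—G 5, C—G 10] → take B—G (5); add B.
Step 5: frontier [A—C 7, A—E 16, B—C 5, C—D 8, C—G 10] → take B—C (5); add C.
Step 6: frontier [A—E 16] → take A—E (16); add E.
MST edges: A—F, A—G, D—G, B—G, B—C, A—E; total weight 17+6+3+5+5+16 = 52.

52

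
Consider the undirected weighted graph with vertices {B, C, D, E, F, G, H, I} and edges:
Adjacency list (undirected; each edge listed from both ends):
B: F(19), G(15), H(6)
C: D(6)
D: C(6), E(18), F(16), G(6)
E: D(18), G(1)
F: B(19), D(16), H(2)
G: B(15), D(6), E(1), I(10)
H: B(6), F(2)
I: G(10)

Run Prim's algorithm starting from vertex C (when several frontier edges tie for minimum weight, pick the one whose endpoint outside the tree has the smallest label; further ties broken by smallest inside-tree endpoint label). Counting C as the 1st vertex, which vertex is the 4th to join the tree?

Prim's algorithm from C:
Step 1: frontier [C D 6] → take C D (6); add D.
Step 2: frontier [D G 6, D F 16, D E 18] → take D G (6); add G.
Step 3: frontier [D F 16, D E 18, E G 1, G I 10, B G 15] → take E G (1); add E.
Step 4: frontier [D F 16, G I 10, B G 15] → take G I (10); add I.
Step 5: frontier [D F 16, B G 15] → take B G (15); add B.
Step 6: frontier [B H 6, B F 19, D F 16] → take B H (6); add H.
Step 7: frontier [B F 19, D F 16, F H 2] → take F H (2); add F.
Vertex order: C, D, G, E, I, B, H, F. The 4th vertex is E.

E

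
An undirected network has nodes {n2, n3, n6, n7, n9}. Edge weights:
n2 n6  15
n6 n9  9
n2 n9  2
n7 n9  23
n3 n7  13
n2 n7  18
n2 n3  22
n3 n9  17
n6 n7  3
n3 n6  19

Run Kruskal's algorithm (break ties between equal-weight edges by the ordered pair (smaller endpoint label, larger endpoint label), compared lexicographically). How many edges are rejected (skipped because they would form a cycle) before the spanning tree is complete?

0

Kruskal: consider edges lightest-first.
n2 n9 (2): add — endpoints in different components.
n6 n7 (3): add — endpoints in different components.
n6 n9 (9): add — endpoints in different components.
n3 n7 (13): add — endpoints in different components.
Edges rejected before the tree was complete: 0.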